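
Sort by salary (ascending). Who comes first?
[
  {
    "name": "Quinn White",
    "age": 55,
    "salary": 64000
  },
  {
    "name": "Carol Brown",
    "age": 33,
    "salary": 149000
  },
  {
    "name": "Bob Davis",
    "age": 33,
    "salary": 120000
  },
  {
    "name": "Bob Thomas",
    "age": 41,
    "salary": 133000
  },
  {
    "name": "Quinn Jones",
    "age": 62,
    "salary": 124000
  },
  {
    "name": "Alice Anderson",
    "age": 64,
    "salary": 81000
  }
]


Sort by: salary (ascending)

Sorted order:
  1. Quinn White (salary = 64000)
  2. Alice Anderson (salary = 81000)
  3. Bob Davis (salary = 120000)
  4. Quinn Jones (salary = 124000)
  5. Bob Thomas (salary = 133000)
  6. Carol Brown (salary = 149000)

First: Quinn White

Quinn White


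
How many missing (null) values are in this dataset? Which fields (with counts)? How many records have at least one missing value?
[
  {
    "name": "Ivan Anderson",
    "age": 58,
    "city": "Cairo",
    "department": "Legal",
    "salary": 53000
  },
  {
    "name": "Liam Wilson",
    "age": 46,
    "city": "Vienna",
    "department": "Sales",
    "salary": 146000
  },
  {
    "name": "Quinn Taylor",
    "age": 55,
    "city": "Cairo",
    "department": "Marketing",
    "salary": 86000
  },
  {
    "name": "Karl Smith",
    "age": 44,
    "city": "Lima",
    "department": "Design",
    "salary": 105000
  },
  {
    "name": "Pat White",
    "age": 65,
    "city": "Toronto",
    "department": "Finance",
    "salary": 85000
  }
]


Checking for missing (null) values in 5 records:

  Ivan Anderson: complete
  Liam Wilson: complete
  Quinn Taylor: complete
  Karl Smith: complete
  Pat White: complete

Per field:
  name: 0 missing
  age: 0 missing
  city: 0 missing
  department: 0 missing
  salary: 0 missing

Total missing values: 0
Records with any missing: 0

0 missing values (none); 0 incomplete records


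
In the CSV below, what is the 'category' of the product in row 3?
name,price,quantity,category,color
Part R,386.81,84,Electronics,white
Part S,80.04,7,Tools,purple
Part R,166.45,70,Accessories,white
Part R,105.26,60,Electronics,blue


Query: Row 3 ('Part R'), column 'category'
Value: Accessories

Accessories


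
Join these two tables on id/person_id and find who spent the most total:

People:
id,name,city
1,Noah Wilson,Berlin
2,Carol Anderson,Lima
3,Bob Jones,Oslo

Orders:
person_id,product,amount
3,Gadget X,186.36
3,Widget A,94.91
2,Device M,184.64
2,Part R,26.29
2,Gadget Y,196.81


Join on: people.id = orders.person_id

Joined rows:
  Bob Jones (Oslo) bought Gadget X for $186.36
  Bob Jones (Oslo) bought Widget A for $94.91
  Carol Anderson (Lima) bought Device M for $184.64
  Carol Anderson (Lima) bought Part R for $26.29
  Carol Anderson (Lima) bought Gadget Y for $196.81

Total per person:
  Carol Anderson: $407.74
  Bob Jones: $281.27

Top spender: Carol Anderson ($407.74)

Carol Anderson ($407.74)


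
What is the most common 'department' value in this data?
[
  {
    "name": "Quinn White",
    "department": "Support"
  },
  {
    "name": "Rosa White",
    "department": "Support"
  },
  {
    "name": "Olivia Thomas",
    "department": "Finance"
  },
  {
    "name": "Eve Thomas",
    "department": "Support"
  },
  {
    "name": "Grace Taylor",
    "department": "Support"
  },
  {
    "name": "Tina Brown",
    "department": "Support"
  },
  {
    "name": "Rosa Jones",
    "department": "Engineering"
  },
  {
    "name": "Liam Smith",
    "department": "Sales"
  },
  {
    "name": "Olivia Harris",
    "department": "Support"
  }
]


Counting 'department' values across 9 records:

  Support: 6 ######
  Finance: 1 #
  Engineering: 1 #
  Sales: 1 #

Most common: Support (6 times)

Support (6 times)


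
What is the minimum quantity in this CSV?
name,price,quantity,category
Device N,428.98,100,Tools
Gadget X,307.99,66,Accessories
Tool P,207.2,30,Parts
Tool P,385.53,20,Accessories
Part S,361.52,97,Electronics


Computing minimum quantity:
Values: [100, 66, 30, 20, 97]
Min = 20

20


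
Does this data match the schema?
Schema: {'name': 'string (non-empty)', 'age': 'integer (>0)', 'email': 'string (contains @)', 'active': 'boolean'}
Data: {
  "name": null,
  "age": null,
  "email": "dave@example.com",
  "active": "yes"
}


Validating each field against schema:
  name: FAIL (null is not a string)
  age: FAIL (null is not an integer)
  email: OK (string with @)
  active: FAIL ("yes" is not a boolean)

Result: INVALID (3 errors: name, age, active)

INVALID (3 errors: name, age, active)


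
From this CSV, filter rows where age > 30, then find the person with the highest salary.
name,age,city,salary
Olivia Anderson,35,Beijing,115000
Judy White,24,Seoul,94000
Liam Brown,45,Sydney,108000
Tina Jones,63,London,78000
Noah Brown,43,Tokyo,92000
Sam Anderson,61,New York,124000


Filter: age > 30
Sort by: salary (descending)

Filtered records (5):
  Sam Anderson, age 61, salary $124000
  Olivia Anderson, age 35, salary $115000
  Liam Brown, age 45, salary $108000
  Noah Brown, age 43, salary $92000
  Tina Jones, age 63, salary $78000

Highest salary: Sam Anderson ($124000)

Sam Anderson


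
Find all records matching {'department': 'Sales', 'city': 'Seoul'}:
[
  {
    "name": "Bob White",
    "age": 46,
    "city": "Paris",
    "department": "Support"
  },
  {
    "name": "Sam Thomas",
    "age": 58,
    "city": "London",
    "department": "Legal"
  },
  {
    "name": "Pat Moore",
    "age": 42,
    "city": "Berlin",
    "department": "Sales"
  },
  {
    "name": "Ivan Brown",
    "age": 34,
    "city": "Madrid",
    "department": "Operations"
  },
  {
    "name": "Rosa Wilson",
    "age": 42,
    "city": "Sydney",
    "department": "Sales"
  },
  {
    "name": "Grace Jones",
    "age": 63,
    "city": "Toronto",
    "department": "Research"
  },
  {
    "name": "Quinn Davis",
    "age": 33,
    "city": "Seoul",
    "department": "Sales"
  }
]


Search criteria: {'department': 'Sales', 'city': 'Seoul'}

Checking 7 records:
  Bob White: {department: Support, city: Paris}
  Sam Thomas: {department: Legal, city: London}
  Pat Moore: {department: Sales, city: Berlin}
  Ivan Brown: {department: Operations, city: Madrid}
  Rosa Wilson: {department: Sales, city: Sydney}
  Grace Jones: {department: Research, city: Toronto}
  Quinn Davis: {department: Sales, city: Seoul} <-- MATCH

Matches: ["Quinn Davis"]

["Quinn Davis"]


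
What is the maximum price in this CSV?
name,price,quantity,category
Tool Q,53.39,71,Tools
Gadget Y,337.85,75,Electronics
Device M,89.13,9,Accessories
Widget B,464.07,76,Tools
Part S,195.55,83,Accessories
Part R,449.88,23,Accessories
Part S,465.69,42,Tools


Computing maximum price:
Values: [53.39, 337.85, 89.13, 464.07, 195.55, 449.88, 465.69]
Max = 465.69

465.69


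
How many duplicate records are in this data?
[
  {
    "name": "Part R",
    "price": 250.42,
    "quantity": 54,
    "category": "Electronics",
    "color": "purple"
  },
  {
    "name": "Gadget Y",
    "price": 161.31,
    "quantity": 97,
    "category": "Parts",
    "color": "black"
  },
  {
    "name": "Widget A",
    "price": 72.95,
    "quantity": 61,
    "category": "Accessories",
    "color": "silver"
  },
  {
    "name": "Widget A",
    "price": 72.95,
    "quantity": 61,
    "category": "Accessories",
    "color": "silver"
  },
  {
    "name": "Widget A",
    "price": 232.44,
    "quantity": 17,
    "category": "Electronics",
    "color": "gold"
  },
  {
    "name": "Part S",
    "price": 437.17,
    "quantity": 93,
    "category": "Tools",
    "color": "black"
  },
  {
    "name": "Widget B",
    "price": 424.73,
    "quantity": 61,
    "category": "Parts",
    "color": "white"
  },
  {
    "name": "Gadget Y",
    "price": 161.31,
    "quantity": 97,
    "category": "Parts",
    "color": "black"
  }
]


Checking 8 records for duplicates:

  Row 1: Part R ($250.42, qty 54)
  Row 2: Gadget Y ($161.31, qty 97)
  Row 3: Widget A ($72.95, qty 61)
  Row 4: Widget A ($72.95, qty 61) <-- DUPLICATE
  Row 5: Widget A ($232.44, qty 17)
  Row 6: Part S ($437.17, qty 93)
  Row 7: Widget B ($424.73, qty 61)
  Row 8: Gadget Y ($161.31, qty 97) <-- DUPLICATE

Duplicates found: 2
Unique records: 6

2 duplicates, 6 unique


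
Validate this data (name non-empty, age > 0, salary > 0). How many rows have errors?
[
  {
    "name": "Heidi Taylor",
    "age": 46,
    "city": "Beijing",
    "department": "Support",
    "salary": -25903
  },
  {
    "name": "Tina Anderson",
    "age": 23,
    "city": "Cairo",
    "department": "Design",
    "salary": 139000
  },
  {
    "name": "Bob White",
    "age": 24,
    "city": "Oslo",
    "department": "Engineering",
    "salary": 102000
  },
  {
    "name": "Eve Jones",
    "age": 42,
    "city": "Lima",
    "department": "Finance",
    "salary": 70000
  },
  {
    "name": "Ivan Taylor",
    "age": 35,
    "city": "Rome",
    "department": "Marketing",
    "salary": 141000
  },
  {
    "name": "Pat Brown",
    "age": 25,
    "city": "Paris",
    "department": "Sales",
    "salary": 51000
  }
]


Validating 6 records:
Rules: name non-empty, age > 0, salary > 0

  Row 1 (Heidi Taylor): negative salary: -25903
  Row 2 (Tina Anderson): OK
  Row 3 (Bob White): OK
  Row 4 (Eve Jones): OK
  Row 5 (Ivan Taylor): OK
  Row 6 (Pat Brown): OK

Total errors: 1

1 errors


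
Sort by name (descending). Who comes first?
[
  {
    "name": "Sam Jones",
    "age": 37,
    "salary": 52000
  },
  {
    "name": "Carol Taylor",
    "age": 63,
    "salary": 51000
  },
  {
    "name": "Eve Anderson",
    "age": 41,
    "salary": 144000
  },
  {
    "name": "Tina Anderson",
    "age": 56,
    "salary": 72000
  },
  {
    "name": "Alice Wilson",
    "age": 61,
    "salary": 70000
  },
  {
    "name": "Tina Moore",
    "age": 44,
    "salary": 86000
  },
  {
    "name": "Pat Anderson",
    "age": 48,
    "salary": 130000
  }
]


Sort by: name (descending)

Sorted order:
  1. Tina Moore (name = Tina Moore)
  2. Tina Anderson (name = Tina Anderson)
  3. Sam Jones (name = Sam Jones)
  4. Pat Anderson (name = Pat Anderson)
  5. Eve Anderson (name = Eve Anderson)
  6. Carol Taylor (name = Carol Taylor)
  7. Alice Wilson (name = Alice Wilson)

First: Tina Moore

Tina Moore


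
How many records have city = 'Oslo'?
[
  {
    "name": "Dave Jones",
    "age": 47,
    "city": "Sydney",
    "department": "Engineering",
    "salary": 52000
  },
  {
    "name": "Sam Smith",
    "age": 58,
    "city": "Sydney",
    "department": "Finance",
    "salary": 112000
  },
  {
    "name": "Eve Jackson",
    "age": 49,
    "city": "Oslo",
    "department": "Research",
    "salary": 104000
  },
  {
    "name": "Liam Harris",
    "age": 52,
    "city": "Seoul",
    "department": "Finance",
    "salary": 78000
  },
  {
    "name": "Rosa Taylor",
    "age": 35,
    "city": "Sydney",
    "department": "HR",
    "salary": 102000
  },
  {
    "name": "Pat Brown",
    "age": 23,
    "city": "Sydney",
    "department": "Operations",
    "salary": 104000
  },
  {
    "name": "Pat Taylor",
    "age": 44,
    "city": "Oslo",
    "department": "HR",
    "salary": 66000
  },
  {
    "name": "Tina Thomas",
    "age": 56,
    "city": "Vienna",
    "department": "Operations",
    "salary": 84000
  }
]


Data: 8 records
Condition: city = 'Oslo'

Checking each record:
  Dave Jones: Sydney
  Sam Smith: Sydney
  Eve Jackson: Oslo MATCH
  Liam Harris: Seoul
  Rosa Taylor: Sydney
  Pat Brown: Sydney
  Pat Taylor: Oslo MATCH
  Tina Thomas: Vienna

Count: 2

2


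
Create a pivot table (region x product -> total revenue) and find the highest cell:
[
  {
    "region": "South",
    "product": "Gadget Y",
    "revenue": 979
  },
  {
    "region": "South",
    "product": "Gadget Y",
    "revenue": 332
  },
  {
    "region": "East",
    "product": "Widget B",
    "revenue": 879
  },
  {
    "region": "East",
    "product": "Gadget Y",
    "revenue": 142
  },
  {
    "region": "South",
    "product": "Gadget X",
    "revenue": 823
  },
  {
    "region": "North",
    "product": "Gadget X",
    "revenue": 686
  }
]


Pivot: region (rows) x product (columns) -> total revenue

     Gadget X      Gadget Y      Widget B    
East             0           142           879  
North          686             0             0  
South          823          1311             0  

Highest: South / Gadget Y = $1311

South / Gadget Y = $1311


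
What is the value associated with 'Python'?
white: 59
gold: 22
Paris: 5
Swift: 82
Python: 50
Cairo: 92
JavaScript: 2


Looking up key 'Python'
Value: 50

50


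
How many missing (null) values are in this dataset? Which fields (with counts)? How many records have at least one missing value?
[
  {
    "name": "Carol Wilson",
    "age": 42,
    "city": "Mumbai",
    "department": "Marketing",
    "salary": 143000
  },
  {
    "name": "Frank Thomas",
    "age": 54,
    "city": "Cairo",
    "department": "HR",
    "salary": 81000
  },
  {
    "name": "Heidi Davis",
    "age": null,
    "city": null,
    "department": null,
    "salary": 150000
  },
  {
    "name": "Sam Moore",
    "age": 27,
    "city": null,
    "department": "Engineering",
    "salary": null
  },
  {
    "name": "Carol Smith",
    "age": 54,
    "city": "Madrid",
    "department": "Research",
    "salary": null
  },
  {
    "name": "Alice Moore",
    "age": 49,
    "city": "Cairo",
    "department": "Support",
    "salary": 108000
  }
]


Checking for missing (null) values in 6 records:

  Carol Wilson: complete
  Frank Thomas: complete
  Heidi Davis: age, city, department
  Sam Moore: city, salary
  Carol Smith: salary
  Alice Moore: complete

Per field:
  name: 0 missing
  age: 1 missing
  city: 2 missing
  department: 1 missing
  salary: 2 missing

Total missing values: 6
Records with any missing: 3

6 missing values (age: 1, city: 2, department: 1, salary: 2); 3 incomplete records


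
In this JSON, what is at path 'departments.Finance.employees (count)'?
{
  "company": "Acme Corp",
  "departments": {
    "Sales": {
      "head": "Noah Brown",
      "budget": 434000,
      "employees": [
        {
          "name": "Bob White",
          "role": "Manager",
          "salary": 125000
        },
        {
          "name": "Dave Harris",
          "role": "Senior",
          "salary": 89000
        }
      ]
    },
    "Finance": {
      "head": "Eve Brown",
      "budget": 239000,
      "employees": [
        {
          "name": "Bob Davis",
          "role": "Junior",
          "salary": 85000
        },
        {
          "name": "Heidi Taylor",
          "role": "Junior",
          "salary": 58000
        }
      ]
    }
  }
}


Path: departments.Finance.employees (count)

Navigate:
  -> departments
  -> Finance
  -> employees (array, length 2)

2


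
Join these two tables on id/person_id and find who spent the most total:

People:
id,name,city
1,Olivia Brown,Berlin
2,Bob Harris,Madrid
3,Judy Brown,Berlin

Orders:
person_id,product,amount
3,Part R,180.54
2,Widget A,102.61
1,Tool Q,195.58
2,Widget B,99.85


Join on: people.id = orders.person_id

Joined rows:
  Judy Brown (Berlin) bought Part R for $180.54
  Bob Harris (Madrid) bought Widget A for $102.61
  Olivia Brown (Berlin) bought Tool Q for $195.58
  Bob Harris (Madrid) bought Widget B for $99.85

Total per person:
  Bob Harris: $202.46
  Olivia Brown: $195.58
  Judy Brown: $180.54

Top spender: Bob Harris ($202.46)

Bob Harris ($202.46)


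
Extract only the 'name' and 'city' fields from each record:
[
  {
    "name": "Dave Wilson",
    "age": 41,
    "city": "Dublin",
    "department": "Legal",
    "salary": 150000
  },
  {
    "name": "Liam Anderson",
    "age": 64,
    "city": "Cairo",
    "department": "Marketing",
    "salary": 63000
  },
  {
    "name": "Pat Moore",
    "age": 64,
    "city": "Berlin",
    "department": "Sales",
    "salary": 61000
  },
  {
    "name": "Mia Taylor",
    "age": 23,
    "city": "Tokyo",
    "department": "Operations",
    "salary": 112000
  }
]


Original: 4 records with fields: name, age, city, department, salary
Keep: ['name', 'city']
Drop: ['age', 'department', 'salary']
Result: 4 records, 2 fields each

[
  {
    "name": "Dave Wilson",
    "city": "Dublin"
  },
  {
    "name": "Liam Anderson",
    "city": "Cairo"
  },
  {
    "name": "Pat Moore",
    "city": "Berlin"
  },
  {
    "name": "Mia Taylor",
    "city": "Tokyo"
  }
]


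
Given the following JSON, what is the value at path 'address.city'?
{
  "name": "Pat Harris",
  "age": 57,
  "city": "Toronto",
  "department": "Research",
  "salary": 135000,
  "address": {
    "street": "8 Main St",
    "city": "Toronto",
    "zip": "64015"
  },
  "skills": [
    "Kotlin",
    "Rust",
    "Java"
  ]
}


Query: address.city
Path: address -> city
Value: Toronto

Toronto


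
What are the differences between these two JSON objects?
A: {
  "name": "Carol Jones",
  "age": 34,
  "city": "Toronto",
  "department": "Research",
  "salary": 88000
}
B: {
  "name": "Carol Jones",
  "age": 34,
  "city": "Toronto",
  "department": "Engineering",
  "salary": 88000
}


Comparing each field (in key order):
  name: same
  age: same
  city: same
  department: DIFFERENT
  salary: same
Differences:
  department: Research -> Engineering

1 field(s) changed

1 change: department


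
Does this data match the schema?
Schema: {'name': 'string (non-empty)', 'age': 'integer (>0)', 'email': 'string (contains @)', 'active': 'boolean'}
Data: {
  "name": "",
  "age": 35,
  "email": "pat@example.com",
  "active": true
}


Validating each field against schema:
  name: FAIL ("" is an empty string)
  age: OK (positive integer)
  email: OK (string with @)
  active: OK (boolean)

Result: INVALID (1 error: name)

INVALID (1 error: name)


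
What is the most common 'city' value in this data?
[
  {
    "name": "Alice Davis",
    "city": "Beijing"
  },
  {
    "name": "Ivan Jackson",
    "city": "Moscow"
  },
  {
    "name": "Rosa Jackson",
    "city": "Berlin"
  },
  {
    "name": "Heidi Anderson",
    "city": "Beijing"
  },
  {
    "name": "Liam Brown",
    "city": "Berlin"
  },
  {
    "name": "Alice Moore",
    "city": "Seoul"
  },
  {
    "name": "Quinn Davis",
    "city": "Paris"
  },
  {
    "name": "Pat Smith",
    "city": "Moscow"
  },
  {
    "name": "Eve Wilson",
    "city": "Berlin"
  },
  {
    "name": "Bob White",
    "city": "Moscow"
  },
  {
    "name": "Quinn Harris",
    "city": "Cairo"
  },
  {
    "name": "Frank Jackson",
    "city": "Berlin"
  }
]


Counting 'city' values across 12 records:

  Berlin: 4 ####
  Moscow: 3 ###
  Beijing: 2 ##
  Seoul: 1 #
  Paris: 1 #
  Cairo: 1 #

Most common: Berlin (4 times)

Berlin (4 times)


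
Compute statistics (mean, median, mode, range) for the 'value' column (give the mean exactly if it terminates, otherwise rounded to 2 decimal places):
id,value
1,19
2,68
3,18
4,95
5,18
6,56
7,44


Data: [19, 68, 18, 95, 18, 56, 44]
Count: 7
Sum: 318
Mean: 318/7 ≈ 45.43 (rounded to 2 decimal places)
Sorted: [18, 18, 19, 44, 56, 68, 95]
Median: 44.0
Mode: 18 (2 times)
Range: 95 - 18 = 77
Min: 18, Max: 95

mean≈45.43, median=44.0, mode=18, range=77


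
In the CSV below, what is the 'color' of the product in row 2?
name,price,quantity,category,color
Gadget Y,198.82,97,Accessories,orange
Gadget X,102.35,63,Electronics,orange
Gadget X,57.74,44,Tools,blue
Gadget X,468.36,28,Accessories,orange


Query: Row 2 ('Gadget X'), column 'color'
Value: orange

orange


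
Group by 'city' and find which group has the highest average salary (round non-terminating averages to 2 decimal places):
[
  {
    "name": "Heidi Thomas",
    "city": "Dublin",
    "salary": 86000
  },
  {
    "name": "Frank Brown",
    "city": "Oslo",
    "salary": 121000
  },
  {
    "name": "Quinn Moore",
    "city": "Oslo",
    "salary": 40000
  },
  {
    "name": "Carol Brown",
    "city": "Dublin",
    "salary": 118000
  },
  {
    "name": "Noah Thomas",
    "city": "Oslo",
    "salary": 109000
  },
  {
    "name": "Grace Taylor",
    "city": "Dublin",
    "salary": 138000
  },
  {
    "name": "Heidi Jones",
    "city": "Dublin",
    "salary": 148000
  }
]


Group by: city

Groups:
  Dublin: 4 people, avg salary = 490000/4 = $122500
  Oslo: 3 people, avg salary = 270000/3 = $90000

Highest average salary: Dublin ($122500)

Dublin ($122500)


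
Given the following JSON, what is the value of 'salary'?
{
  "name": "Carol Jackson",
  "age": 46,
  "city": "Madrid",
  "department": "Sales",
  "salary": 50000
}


Looking up field 'salary'
Value: 50000

50000


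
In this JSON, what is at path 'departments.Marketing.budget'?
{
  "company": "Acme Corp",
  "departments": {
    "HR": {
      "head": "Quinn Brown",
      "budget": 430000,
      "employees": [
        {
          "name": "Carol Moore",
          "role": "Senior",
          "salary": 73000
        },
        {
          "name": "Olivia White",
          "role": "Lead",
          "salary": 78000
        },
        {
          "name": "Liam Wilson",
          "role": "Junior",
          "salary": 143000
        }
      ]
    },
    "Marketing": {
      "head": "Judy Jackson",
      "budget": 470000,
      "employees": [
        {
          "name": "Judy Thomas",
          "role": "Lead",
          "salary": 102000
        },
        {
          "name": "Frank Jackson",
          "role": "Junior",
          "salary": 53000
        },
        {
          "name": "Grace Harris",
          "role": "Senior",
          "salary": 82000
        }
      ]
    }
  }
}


Path: departments.Marketing.budget

Navigate:
  -> departments
  -> Marketing
  -> budget = 470000

470000


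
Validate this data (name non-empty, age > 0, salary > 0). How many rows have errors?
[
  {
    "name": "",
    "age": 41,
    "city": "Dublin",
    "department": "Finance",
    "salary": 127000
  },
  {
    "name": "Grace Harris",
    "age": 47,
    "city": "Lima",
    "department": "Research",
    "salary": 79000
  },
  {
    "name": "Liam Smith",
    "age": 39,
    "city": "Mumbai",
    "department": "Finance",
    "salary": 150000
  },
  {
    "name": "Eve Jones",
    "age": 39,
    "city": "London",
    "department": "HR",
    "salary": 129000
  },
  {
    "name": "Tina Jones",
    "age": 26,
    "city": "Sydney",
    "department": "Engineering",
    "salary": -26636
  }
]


Validating 5 records:
Rules: name non-empty, age > 0, salary > 0

  Row 1 (???): empty name
  Row 2 (Grace Harris): OK
  Row 3 (Liam Smith): OK
  Row 4 (Eve Jones): OK
  Row 5 (Tina Jones): negative salary: -26636

Total errors: 2

2 errors


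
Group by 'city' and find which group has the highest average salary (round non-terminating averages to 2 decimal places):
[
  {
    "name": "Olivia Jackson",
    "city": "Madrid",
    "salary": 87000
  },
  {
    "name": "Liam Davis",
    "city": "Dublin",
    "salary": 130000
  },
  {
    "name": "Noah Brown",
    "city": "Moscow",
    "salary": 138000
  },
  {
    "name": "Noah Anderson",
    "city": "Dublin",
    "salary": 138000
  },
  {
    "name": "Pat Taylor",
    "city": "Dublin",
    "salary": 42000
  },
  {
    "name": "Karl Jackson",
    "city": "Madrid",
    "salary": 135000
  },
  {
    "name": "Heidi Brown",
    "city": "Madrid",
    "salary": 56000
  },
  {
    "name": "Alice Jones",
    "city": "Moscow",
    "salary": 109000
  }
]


Group by: city

Groups:
  Dublin: 3 people, avg salary = 310000/3 ≈ $103333.33
  Madrid: 3 people, avg salary = 278000/3 ≈ $92666.67
  Moscow: 2 people, avg salary = 247000/2 = $123500

Highest average salary: Moscow ($123500)

Moscow ($123500)


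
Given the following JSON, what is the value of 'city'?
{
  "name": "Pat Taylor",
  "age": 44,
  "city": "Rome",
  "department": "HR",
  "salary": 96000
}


Looking up field 'city'
Value: Rome

Rome


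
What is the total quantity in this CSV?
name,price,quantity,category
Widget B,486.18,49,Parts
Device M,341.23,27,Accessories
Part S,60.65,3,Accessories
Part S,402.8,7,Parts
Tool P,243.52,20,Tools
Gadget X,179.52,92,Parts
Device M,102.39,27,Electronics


Computing total quantity:
Values: [49, 27, 3, 7, 20, 92, 27]
Sum = 225

225


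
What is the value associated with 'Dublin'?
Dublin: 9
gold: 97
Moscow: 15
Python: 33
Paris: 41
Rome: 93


Looking up key 'Dublin'
Value: 9

9


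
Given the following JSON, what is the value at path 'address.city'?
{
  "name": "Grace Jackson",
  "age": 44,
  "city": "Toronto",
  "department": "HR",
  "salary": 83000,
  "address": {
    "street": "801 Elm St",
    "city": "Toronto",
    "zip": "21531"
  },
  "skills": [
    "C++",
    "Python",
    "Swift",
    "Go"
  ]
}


Query: address.city
Path: address -> city
Value: Toronto

Toronto


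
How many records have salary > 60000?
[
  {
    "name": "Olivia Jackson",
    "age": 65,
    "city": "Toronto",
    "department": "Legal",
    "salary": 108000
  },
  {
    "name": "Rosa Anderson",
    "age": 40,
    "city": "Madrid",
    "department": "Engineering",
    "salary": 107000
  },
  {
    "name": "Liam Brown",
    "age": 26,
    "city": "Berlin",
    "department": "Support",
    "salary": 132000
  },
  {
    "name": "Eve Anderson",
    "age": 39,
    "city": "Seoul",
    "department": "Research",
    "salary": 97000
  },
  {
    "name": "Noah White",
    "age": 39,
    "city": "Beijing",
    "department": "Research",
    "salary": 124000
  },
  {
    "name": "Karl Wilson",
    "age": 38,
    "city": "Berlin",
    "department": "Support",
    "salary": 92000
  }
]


Data: 6 records
Condition: salary > 60000

Checking each record:
  Olivia Jackson: 108000 MATCH
  Rosa Anderson: 107000 MATCH
  Liam Brown: 132000 MATCH
  Eve Anderson: 97000 MATCH
  Noah White: 124000 MATCH
  Karl Wilson: 92000 MATCH

Count: 6

6


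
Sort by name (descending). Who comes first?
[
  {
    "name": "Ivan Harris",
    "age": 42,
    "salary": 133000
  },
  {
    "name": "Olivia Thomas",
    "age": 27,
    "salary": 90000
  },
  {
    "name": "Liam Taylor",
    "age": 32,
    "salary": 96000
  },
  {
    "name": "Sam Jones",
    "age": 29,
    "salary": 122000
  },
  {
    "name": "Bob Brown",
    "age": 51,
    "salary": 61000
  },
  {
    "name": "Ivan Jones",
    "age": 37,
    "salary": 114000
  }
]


Sort by: name (descending)

Sorted order:
  1. Sam Jones (name = Sam Jones)
  2. Olivia Thomas (name = Olivia Thomas)
  3. Liam Taylor (name = Liam Taylor)
  4. Ivan Jones (name = Ivan Jones)
  5. Ivan Harris (name = Ivan Harris)
  6. Bob Brown (name = Bob Brown)

First: Sam Jones

Sam Jones


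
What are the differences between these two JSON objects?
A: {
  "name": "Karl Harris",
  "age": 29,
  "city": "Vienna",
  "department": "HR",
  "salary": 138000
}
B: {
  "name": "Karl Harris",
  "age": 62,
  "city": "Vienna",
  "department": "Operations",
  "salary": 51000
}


Comparing each field (in key order):
  name: same
  age: DIFFERENT
  city: same
  department: DIFFERENT
  salary: DIFFERENT
Differences:
  age: 29 -> 62
  department: HR -> Operations
  salary: 138000 -> 51000

3 field(s) changed

3 changes: age, department, salary


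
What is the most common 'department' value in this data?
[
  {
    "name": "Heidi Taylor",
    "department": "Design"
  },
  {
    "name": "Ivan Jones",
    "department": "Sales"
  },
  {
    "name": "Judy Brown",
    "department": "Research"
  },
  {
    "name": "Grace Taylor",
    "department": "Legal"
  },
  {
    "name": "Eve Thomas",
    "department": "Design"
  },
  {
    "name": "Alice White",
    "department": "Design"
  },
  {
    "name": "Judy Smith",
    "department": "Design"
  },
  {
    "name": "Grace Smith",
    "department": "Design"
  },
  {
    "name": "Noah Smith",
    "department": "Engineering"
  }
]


Counting 'department' values across 9 records:

  Design: 5 #####
  Sales: 1 #
  Research: 1 #
  Legal: 1 #
  Engineering: 1 #

Most common: Design (5 times)

Design (5 times)


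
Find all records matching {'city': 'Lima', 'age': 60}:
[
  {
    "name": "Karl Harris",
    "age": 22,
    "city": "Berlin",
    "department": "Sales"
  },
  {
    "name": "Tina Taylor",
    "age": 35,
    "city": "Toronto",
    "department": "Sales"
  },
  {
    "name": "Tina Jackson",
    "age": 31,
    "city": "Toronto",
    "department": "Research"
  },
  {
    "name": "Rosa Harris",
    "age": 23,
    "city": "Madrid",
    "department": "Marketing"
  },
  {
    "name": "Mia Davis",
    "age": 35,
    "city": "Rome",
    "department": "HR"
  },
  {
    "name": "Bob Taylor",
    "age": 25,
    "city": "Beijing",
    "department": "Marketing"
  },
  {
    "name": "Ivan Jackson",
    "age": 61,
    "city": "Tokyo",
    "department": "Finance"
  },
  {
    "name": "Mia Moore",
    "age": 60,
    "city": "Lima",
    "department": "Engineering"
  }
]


Search criteria: {'city': 'Lima', 'age': 60}

Checking 8 records:
  Karl Harris: {city: Berlin, age: 22}
  Tina Taylor: {city: Toronto, age: 35}
  Tina Jackson: {city: Toronto, age: 31}
  Rosa Harris: {city: Madrid, age: 23}
  Mia Davis: {city: Rome, age: 35}
  Bob Taylor: {city: Beijing, age: 25}
  Ivan Jackson: {city: Tokyo, age: 61}
  Mia Moore: {city: Lima, age: 60} <-- MATCH

Matches: ["Mia Moore"]

["Mia Moore"]


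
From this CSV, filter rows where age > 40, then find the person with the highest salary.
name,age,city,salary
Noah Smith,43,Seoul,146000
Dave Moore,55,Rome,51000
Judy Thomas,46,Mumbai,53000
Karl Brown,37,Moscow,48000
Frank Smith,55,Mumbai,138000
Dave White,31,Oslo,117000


Filter: age > 40
Sort by: salary (descending)

Filtered records (4):
  Noah Smith, age 43, salary $146000
  Frank Smith, age 55, salary $138000
  Judy Thomas, age 46, salary $53000
  Dave Moore, age 55, salary $51000

Highest salary: Noah Smith ($146000)

Noah Smith


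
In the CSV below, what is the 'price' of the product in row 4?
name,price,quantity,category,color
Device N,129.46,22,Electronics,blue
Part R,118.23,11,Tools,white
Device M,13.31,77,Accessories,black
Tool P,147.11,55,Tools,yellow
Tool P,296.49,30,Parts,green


Query: Row 4 ('Tool P'), column 'price'
Value: 147.11

147.11


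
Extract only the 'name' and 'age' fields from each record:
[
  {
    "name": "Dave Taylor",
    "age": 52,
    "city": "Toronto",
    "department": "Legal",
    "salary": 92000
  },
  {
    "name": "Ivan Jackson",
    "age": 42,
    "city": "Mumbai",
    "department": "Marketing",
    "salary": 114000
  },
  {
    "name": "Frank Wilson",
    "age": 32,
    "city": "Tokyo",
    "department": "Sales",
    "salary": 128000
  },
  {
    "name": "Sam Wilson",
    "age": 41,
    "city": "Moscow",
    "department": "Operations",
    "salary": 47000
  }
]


Original: 4 records with fields: name, age, city, department, salary
Keep: ['name', 'age']
Drop: ['city', 'department', 'salary']
Result: 4 records, 2 fields each

[
  {
    "name": "Dave Taylor",
    "age": 52
  },
  {
    "name": "Ivan Jackson",
    "age": 42
  },
  {
    "name": "Frank Wilson",
    "age": 32
  },
  {
    "name": "Sam Wilson",
    "age": 41
  }
]


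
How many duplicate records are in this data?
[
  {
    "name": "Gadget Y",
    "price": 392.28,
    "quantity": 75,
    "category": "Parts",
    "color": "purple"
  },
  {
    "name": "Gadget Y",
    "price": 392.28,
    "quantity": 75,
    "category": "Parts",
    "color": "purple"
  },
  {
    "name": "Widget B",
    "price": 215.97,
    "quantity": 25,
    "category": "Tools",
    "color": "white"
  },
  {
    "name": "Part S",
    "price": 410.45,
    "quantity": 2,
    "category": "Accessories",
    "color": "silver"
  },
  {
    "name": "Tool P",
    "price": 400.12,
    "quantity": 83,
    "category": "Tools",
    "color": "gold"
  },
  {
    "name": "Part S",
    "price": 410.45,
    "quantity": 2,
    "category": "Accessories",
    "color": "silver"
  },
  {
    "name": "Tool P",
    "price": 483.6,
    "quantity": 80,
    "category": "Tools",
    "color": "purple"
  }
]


Checking 7 records for duplicates:

  Row 1: Gadget Y ($392.28, qty 75)
  Row 2: Gadget Y ($392.28, qty 75) <-- DUPLICATE
  Row 3: Widget B ($215.97, qty 25)
  Row 4: Part S ($410.45, qty 2)
  Row 5: Tool P ($400.12, qty 83)
  Row 6: Part S ($410.45, qty 2) <-- DUPLICATE
  Row 7: Tool P ($483.6, qty 80)

Duplicates found: 2
Unique records: 5

2 duplicates, 5 unique


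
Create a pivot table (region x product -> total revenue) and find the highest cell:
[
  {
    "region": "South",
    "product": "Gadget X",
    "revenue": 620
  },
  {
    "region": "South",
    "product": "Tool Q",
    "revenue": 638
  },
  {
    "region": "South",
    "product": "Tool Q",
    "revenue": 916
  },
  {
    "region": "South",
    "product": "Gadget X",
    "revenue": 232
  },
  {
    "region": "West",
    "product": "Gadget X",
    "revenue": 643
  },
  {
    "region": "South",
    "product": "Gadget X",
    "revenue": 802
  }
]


Pivot: region (rows) x product (columns) -> total revenue

     Gadget X      Tool Q      
South         1654          1554  
West           643             0  

Highest: South / Gadget X = $1654

South / Gadget X = $1654


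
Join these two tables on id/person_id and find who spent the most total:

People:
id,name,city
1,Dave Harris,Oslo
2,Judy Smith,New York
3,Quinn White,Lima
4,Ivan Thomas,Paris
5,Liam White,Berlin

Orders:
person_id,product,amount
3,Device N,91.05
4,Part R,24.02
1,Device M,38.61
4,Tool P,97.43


Join on: people.id = orders.person_id

Joined rows:
  Quinn White (Lima) bought Device N for $91.05
  Ivan Thomas (Paris) bought Part R for $24.02
  Dave Harris (Oslo) bought Device M for $38.61
  Ivan Thomas (Paris) bought Tool P for $97.43

Total per person:
  Ivan Thomas: $121.45
  Quinn White: $91.05
  Dave Harris: $38.61

Top spender: Ivan Thomas ($121.45)

Ivan Thomas ($121.45)


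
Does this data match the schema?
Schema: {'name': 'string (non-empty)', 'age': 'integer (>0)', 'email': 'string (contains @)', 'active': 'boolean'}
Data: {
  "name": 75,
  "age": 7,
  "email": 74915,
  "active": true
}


Validating each field against schema:
  name: FAIL (75 is not a string)
  age: OK (positive integer)
  email: FAIL (74915 is not a string)
  active: OK (boolean)

Result: INVALID (2 errors: name, email)

INVALID (2 errors: name, email)


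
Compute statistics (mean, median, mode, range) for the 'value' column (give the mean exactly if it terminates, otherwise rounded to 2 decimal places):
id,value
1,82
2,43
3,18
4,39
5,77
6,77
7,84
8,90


Data: [82, 43, 18, 39, 77, 77, 84, 90]
Count: 8
Sum: 510
Mean: 510/8 = 63.75
Sorted: [18, 39, 43, 77, 77, 82, 84, 90]
Median: 77.0
Mode: 77 (2 times)
Range: 90 - 18 = 72
Min: 18, Max: 90

mean=63.75, median=77.0, mode=77, range=72


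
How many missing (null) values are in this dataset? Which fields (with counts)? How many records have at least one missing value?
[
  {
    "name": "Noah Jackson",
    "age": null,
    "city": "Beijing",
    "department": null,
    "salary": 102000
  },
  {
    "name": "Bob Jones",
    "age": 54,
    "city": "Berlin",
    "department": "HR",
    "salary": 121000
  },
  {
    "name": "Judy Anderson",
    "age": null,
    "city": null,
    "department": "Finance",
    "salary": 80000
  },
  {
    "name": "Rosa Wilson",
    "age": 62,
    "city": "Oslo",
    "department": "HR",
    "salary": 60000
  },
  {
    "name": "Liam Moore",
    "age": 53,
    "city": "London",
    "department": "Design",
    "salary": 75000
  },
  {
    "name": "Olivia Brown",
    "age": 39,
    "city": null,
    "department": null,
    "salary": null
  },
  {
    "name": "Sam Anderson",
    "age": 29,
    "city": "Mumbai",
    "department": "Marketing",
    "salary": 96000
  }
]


Checking for missing (null) values in 7 records:

  Noah Jackson: age, department
  Bob Jones: complete
  Judy Anderson: age, city
  Rosa Wilson: complete
  Liam Moore: complete
  Olivia Brown: city, department, salary
  Sam Anderson: complete

Per field:
  name: 0 missing
  age: 2 missing
  city: 2 missing
  department: 2 missing
  salary: 1 missing

Total missing values: 7
Records with any missing: 3

7 missing values (age: 2, city: 2, department: 2, salary: 1); 3 incomplete records


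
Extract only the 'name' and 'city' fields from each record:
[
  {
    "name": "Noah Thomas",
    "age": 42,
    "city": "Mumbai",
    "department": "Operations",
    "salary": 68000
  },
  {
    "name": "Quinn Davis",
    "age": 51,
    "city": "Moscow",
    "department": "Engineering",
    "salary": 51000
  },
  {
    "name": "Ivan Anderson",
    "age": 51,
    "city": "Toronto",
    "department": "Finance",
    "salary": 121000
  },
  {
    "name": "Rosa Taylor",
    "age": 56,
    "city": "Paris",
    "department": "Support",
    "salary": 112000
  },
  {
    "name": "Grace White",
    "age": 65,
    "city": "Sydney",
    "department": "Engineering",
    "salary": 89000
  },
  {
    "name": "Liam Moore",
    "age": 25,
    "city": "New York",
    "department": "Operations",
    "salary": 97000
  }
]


Original: 6 records with fields: name, age, city, department, salary
Keep: ['name', 'city']
Drop: ['age', 'department', 'salary']
Result: 6 records, 2 fields each

[
  {
    "name": "Noah Thomas",
    "city": "Mumbai"
  },
  {
    "name": "Quinn Davis",
    "city": "Moscow"
  },
  {
    "name": "Ivan Anderson",
    "city": "Toronto"
  },
  {
    "name": "Rosa Taylor",
    "city": "Paris"
  },
  {
    "name": "Grace White",
    "city": "Sydney"
  },
  {
    "name": "Liam Moore",
    "city": "New York"
  }
]


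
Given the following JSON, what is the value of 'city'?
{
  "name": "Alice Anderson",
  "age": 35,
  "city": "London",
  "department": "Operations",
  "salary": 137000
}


Looking up field 'city'
Value: London

London


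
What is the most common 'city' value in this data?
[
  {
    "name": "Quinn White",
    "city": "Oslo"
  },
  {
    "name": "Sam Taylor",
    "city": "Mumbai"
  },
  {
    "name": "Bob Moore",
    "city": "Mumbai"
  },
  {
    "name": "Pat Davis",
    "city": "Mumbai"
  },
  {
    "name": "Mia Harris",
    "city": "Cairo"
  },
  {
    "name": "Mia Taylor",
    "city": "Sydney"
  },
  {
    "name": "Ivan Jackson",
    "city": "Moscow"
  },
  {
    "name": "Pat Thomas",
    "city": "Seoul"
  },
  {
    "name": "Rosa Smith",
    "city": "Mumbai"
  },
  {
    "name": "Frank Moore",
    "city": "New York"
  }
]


Counting 'city' values across 10 records:

  Mumbai: 4 ####
  Oslo: 1 #
  Cairo: 1 #
  Sydney: 1 #
  Moscow: 1 #
  Seoul: 1 #
  New York: 1 #

Most common: Mumbai (4 times)

Mumbai (4 times)


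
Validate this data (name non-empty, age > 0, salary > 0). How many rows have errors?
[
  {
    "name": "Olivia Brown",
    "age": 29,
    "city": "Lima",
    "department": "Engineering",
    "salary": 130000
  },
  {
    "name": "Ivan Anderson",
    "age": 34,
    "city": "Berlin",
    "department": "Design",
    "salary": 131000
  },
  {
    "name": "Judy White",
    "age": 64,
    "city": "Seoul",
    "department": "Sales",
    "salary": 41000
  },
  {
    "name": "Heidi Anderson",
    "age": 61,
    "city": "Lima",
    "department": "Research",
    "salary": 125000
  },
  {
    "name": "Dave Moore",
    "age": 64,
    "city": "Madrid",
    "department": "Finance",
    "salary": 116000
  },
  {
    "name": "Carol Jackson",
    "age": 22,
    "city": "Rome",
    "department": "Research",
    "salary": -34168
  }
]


Validating 6 records:
Rules: name non-empty, age > 0, salary > 0

  Row 1 (Olivia Brown): OK
  Row 2 (Ivan Anderson): OK
  Row 3 (Judy White): OK
  Row 4 (Heidi Anderson): OK
  Row 5 (Dave Moore): OK
  Row 6 (Carol Jackson): negative salary: -34168

Total errors: 1

1 errors


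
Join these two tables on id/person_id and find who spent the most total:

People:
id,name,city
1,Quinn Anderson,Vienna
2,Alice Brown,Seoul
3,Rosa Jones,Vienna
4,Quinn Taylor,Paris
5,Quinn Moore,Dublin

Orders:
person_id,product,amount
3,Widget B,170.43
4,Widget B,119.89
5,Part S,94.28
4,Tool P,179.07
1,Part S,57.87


Join on: people.id = orders.person_id

Joined rows:
  Rosa Jones (Vienna) bought Widget B for $170.43
  Quinn Taylor (Paris) bought Widget B for $119.89
  Quinn Moore (Dublin) bought Part S for $94.28
  Quinn Taylor (Paris) bought Tool P for $179.07
  Quinn Anderson (Vienna) bought Part S for $57.87

Total per person:
  Quinn Taylor: $298.96
  Rosa Jones: $170.43
  Quinn Moore: $94.28
  Quinn Anderson: $57.87

Top spender: Quinn Taylor ($298.96)

Quinn Taylor ($298.96)


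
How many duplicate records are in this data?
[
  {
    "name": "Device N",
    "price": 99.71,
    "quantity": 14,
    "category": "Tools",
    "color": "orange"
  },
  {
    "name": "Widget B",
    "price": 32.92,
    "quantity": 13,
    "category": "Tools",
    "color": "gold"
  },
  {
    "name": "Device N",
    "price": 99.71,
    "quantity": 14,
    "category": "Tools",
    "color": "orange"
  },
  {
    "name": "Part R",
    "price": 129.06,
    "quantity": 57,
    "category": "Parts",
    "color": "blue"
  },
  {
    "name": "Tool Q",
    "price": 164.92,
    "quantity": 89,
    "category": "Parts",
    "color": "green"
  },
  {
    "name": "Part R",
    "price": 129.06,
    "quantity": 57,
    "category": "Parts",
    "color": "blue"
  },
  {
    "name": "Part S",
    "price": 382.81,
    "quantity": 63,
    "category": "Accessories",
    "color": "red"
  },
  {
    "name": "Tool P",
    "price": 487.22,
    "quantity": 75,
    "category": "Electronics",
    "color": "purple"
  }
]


Checking 8 records for duplicates:

  Row 1: Device N ($99.71, qty 14)
  Row 2: Widget B ($32.92, qty 13)
  Row 3: Device N ($99.71, qty 14) <-- DUPLICATE
  Row 4: Part R ($129.06, qty 57)
  Row 5: Tool Q ($164.92, qty 89)
  Row 6: Part R ($129.06, qty 57) <-- DUPLICATE
  Row 7: Part S ($382.81, qty 63)
  Row 8: Tool P ($487.22, qty 75)

Duplicates found: 2
Unique records: 6

2 duplicates, 6 unique
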